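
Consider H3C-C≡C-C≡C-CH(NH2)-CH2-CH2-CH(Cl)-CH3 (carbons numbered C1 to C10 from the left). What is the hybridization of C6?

C6: 4 σ bonds — 4 electron domains, sp3.

sp^3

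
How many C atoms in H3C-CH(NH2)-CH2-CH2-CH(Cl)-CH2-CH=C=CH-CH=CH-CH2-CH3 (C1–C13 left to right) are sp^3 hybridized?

C1: sp3 ✓
C2: sp3 ✓
C3: sp3 ✓
C4: sp3 ✓
C5: sp3 ✓
C6: sp3 ✓
C7: sp2
C8: sp
C9: sp2
C10: sp2
C11: sp2
C12: sp3 ✓
C13: sp3 ✓
C1, C2, C3, C4, C5, C6, C12, C13 → 8 sp3 carbons.

8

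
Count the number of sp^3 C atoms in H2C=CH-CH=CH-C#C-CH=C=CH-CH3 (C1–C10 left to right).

C1: sp2
C2: sp2
C3: sp2
C4: sp2
C5: sp
C6: sp
C7: sp2
C8: sp
C9: sp2
C10: sp3 ✓
C10 → 1 sp3 carbon.

1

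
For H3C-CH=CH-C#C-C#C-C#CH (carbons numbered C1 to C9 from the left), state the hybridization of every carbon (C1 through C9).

C1 sp3, C2 sp2, C3 sp2, C4 sp, C5 sp, C6 sp, C7 sp, C8 sp, C9 sp

C1 — 4 σ bonds. Steric number 4, so sp3.
C2 (3 σ bonds, plus one π bond) has steric number 3: sp2.
C3 has 3 σ bonds, plus one π bond: steric number 3 → sp2.
C4: 2 σ bonds, plus two π bonds — 2 electron domains, sp.
C5 has 2 σ bonds, plus two π bonds: steric number 2 → sp.
C6 is sp: 2 σ bonds, plus two π bonds, 2 electron-density regions.
C7: 2 σ bonds, plus two π bonds — 2 electron domains, sp.
C8: 2 σ bonds, plus two π bonds — 2 electron domains, sp.
C9 is sp: 2 σ bonds, plus two π bonds, 2 electron-density regions.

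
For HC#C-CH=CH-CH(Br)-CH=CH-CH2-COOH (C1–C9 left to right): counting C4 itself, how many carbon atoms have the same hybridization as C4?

C4 is sp2 (one π bond).
C1: sp
C2: sp
C3: sp2 ✓
C4: sp2 ✓
C5: sp3
C6: sp2 ✓
C7: sp2 ✓
C8: sp3
C9: sp2 ✓
5 carbons are sp2.

5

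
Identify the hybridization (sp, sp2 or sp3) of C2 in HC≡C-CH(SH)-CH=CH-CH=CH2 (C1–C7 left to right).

sp

C2: 2 σ bonds, plus two π bonds — 2 electron domains, sp.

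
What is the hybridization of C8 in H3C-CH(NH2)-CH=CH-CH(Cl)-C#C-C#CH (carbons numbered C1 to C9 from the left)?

sp

C8 carries 2 σ bonds, plus two π bonds, giving a steric number of 2, so it is sp.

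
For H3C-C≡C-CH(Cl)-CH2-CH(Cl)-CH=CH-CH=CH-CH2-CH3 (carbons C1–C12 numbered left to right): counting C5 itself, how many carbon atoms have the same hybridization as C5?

6

C5 is sp3 (only σ bonds).
C1: sp3 ✓
C2: sp
C3: sp
C4: sp3 ✓
C5: sp3 ✓
C6: sp3 ✓
C7: sp2
C8: sp2
C9: sp2
C10: sp2
C11: sp3 ✓
C12: sp3 ✓
6 carbons are sp3.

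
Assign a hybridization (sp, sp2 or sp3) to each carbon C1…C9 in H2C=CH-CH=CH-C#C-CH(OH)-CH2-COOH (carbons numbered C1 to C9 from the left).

C1 has 3 σ bonds, plus one π bond: steric number 3 → sp2.
C2: 3 σ bonds, plus one π bond; 3 regions of electron density → sp2.
C3 has 3 σ bonds, plus one π bond: steric number 3 → sp2.
C4 is sp2: 3 σ bonds, plus one π bond, 3 electron-density regions.
C5: 2 σ bonds, plus two π bonds — 2 electron domains, sp.
C6 is sp: 2 σ bonds, plus two π bonds, 2 electron-density regions.
C7: 4 σ bonds — 4 electron domains, sp3.
C8: 4 σ bonds — 4 electron domains, sp3.
C9: 3 σ bonds, plus one π bond; 3 regions of electron density → sp2.

C1 sp2, C2 sp2, C3 sp2, C4 sp2, C5 sp, C6 sp, C7 sp3, C8 sp3, C9 sp2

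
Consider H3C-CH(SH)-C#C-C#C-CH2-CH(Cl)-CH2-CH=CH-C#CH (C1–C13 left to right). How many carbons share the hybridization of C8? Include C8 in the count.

C8 is sp3 (only σ bonds).
C1: sp3 ✓
C2: sp3 ✓
C3: sp
C4: sp
C5: sp
C6: sp
C7: sp3 ✓
C8: sp3 ✓
C9: sp3 ✓
C10: sp2
C11: sp2
C12: sp
C13: sp
5 carbons are sp3.

5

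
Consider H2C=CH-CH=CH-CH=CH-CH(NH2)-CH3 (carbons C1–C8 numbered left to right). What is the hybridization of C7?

C7 is sp3: 4 σ bonds, 4 electron-density regions.

sp³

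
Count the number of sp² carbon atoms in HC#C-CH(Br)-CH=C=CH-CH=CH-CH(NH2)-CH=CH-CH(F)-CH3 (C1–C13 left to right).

6

C1: sp
C2: sp
C3: sp3
C4: sp2 ✓
C5: sp
C6: sp2 ✓
C7: sp2 ✓
C8: sp2 ✓
C9: sp3
C10: sp2 ✓
C11: sp2 ✓
C12: sp3
C13: sp3
C4, C6, C7, C8, C10, C11 → 6 sp2 carbons.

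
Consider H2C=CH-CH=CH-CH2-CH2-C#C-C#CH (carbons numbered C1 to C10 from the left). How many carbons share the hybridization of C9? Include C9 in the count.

4

C9 is sp (two π bonds).
C1: sp2
C2: sp2
C3: sp2
C4: sp2
C5: sp3
C6: sp3
C7: sp ✓
C8: sp ✓
C9: sp ✓
C10: sp ✓
4 carbons are sp.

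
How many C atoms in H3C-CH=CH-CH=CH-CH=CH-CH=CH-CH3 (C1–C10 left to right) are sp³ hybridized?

C1: sp3 ✓
C2: sp2
C3: sp2
C4: sp2
C5: sp2
C6: sp2
C7: sp2
C8: sp2
C9: sp2
C10: sp3 ✓
C1, C10 → 2 sp3 carbons.

2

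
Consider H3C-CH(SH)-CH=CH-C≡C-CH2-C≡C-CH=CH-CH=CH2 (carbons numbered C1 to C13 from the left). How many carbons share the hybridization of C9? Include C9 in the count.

4

C9 is sp (two π bonds).
C1: sp3
C2: sp3
C3: sp2
C4: sp2
C5: sp ✓
C6: sp ✓
C7: sp3
C8: sp ✓
C9: sp ✓
C10: sp2
C11: sp2
C12: sp2
C13: sp2
4 carbons are sp.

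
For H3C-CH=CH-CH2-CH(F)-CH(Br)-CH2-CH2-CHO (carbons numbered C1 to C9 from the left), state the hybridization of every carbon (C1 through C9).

C1: 4 σ bonds; 4 regions of electron density → sp3.
C2 is sp2: 3 σ bonds, plus one π bond, 3 electron-density regions.
C3 — 3 σ bonds, plus one π bond. Steric number 3, so sp2.
C4 is sp3: 4 σ bonds, 4 electron-density regions.
C5: 4 σ bonds; 4 regions of electron density → sp3.
C6 — 4 σ bonds. Steric number 4, so sp3.
C7 carries 4 σ bonds, giving a steric number of 4, so it is sp3.
C8: 4 σ bonds; 4 regions of electron density → sp3.
C9 has 3 σ bonds, plus one π bond: steric number 3 → sp2.

C1 sp3, C2 sp2, C3 sp2, C4 sp3, C5 sp3, C6 sp3, C7 sp3, C8 sp3, C9 sp2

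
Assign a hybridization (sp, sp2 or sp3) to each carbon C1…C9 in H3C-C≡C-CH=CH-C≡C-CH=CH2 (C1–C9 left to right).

C1 — 4 σ bonds. Steric number 4, so sp3.
C2 has 2 σ bonds, plus two π bonds: steric number 2 → sp.
C3 has 2 σ bonds, plus two π bonds: steric number 2 → sp.
C4: 3 σ bonds, plus one π bond; 3 regions of electron density → sp2.
C5: 3 σ bonds, plus one π bond; 3 regions of electron density → sp2.
C6 has 2 σ bonds, plus two π bonds: steric number 2 → sp.
C7 — 2 σ bonds, plus two π bonds. Steric number 2, so sp.
C8: 3 σ bonds, plus one π bond — 3 electron domains, sp2.
C9 is sp2: 3 σ bonds, plus one π bond, 3 electron-density regions.

C1 sp3, C2 sp, C3 sp, C4 sp2, C5 sp2, C6 sp, C7 sp, C8 sp2, C9 sp2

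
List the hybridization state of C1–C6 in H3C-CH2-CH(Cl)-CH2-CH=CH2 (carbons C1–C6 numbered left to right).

C1: 4 σ bonds — 4 electron domains, sp3.
C2 — 4 σ bonds. Steric number 4, so sp3.
C3 (4 σ bonds) has steric number 4: sp3.
C4 — 4 σ bonds. Steric number 4, so sp3.
C5 has 3 σ bonds, plus one π bond: steric number 3 → sp2.
C6 is sp2: 3 σ bonds, plus one π bond, 3 electron-density regions.

C1 sp3, C2 sp3, C3 sp3, C4 sp3, C5 sp2, C6 sp2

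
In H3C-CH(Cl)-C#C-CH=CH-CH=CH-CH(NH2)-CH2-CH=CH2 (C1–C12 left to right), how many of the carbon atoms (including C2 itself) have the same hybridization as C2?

C2 is sp3 (only σ bonds).
C1: sp3 ✓
C2: sp3 ✓
C3: sp
C4: sp
C5: sp2
C6: sp2
C7: sp2
C8: sp2
C9: sp3 ✓
C10: sp3 ✓
C11: sp2
C12: sp2
4 carbons are sp3.

4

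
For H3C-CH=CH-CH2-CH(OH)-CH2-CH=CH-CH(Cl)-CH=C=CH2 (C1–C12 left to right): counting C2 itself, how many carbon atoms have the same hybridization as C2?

C2 is sp2 (one π bond).
C1: sp3
C2: sp2 ✓
C3: sp2 ✓
C4: sp3
C5: sp3
C6: sp3
C7: sp2 ✓
C8: sp2 ✓
C9: sp3
C10: sp2 ✓
C11: sp
C12: sp2 ✓
6 carbons are sp2.

6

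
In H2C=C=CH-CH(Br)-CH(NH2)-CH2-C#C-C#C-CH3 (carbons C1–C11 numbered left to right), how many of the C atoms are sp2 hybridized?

2

C1: sp2 ✓
C2: sp
C3: sp2 ✓
C4: sp3
C5: sp3
C6: sp3
C7: sp
C8: sp
C9: sp
C10: sp
C11: sp3
C1, C3 → 2 sp2 carbons.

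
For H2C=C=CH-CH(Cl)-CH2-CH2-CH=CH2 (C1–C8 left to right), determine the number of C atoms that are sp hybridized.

C1: sp2
C2: sp ✓
C3: sp2
C4: sp3
C5: sp3
C6: sp3
C7: sp2
C8: sp2
C2 → 1 sp carbon.

1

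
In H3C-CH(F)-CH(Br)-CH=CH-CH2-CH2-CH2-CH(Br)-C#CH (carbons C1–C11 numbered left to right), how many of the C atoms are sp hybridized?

2

C1: sp3
C2: sp3
C3: sp3
C4: sp2
C5: sp2
C6: sp3
C7: sp3
C8: sp3
C9: sp3
C10: sp ✓
C11: sp ✓
C10, C11 → 2 sp carbons.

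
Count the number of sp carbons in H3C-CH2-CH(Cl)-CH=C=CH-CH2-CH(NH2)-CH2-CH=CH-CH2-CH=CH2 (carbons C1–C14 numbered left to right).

C1: sp3
C2: sp3
C3: sp3
C4: sp2
C5: sp ✓
C6: sp2
C7: sp3
C8: sp3
C9: sp3
C10: sp2
C11: sp2
C12: sp3
C13: sp2
C14: sp2
C5 → 1 sp carbon.

1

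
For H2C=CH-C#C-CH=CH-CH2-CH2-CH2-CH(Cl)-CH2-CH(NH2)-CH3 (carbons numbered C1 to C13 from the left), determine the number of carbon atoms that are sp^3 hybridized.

C1: sp2
C2: sp2
C3: sp
C4: sp
C5: sp2
C6: sp2
C7: sp3 ✓
C8: sp3 ✓
C9: sp3 ✓
C10: sp3 ✓
C11: sp3 ✓
C12: sp3 ✓
C13: sp3 ✓
C7, C8, C9, C10, C11, C12, C13 → 7 sp3 carbons.

7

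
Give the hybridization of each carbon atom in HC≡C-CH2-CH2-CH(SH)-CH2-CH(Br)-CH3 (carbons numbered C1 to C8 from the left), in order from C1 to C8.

C1 sp, C2 sp, C3 sp3, C4 sp3, C5 sp3, C6 sp3, C7 sp3, C8 sp3

C1 is sp: 2 σ bonds, plus two π bonds, 2 electron-density regions.
C2 — 2 σ bonds, plus two π bonds. Steric number 2, so sp.
C3: 4 σ bonds — 4 electron domains, sp3.
C4 (4 σ bonds) has steric number 4: sp3.
C5 carries 4 σ bonds, giving a steric number of 4, so it is sp3.
C6: 4 σ bonds — 4 electron domains, sp3.
C7 — 4 σ bonds. Steric number 4, so sp3.
C8: 4 σ bonds; 4 regions of electron density → sp3.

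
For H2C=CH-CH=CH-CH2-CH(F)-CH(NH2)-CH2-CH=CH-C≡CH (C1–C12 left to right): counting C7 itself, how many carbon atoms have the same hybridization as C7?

C7 is sp3 (only σ bonds).
C1: sp2
C2: sp2
C3: sp2
C4: sp2
C5: sp3 ✓
C6: sp3 ✓
C7: sp3 ✓
C8: sp3 ✓
C9: sp2
C10: sp2
C11: sp
C12: sp
4 carbons are sp3.

4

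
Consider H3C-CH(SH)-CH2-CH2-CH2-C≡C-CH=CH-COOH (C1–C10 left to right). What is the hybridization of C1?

C1 carries 4 σ bonds, giving a steric number of 4, so it is sp3.

sp³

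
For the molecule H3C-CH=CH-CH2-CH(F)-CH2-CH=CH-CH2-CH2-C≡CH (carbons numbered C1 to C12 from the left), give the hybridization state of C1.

C1 is sp3: 4 σ bonds, 4 electron-density regions.

sp³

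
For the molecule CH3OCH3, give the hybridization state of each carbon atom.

sp3

Each carbon atom has 4 σ bonds: steric number 4 → sp3.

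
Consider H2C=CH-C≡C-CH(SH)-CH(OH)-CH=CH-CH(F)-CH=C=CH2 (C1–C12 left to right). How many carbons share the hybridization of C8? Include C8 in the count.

6

C8 is sp2 (one π bond).
C1: sp2 ✓
C2: sp2 ✓
C3: sp
C4: sp
C5: sp3
C6: sp3
C7: sp2 ✓
C8: sp2 ✓
C9: sp3
C10: sp2 ✓
C11: sp
C12: sp2 ✓
6 carbons are sp2.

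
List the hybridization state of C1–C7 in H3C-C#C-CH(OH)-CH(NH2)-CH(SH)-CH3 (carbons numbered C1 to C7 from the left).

C1 sp3, C2 sp, C3 sp, C4 sp3, C5 sp3, C6 sp3, C7 sp3

C1 is sp3: 4 σ bonds, 4 electron-density regions.
C2 has 2 σ bonds, plus two π bonds: steric number 2 → sp.
C3 carries 2 σ bonds, plus two π bonds, giving a steric number of 2, so it is sp.
C4 — 4 σ bonds. Steric number 4, so sp3.
C5 carries 4 σ bonds, giving a steric number of 4, so it is sp3.
C6 carries 4 σ bonds, giving a steric number of 4, so it is sp3.
C7 is sp3: 4 σ bonds, 4 electron-density regions.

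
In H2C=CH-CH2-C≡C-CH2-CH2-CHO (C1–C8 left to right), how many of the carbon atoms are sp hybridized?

C1: sp2
C2: sp2
C3: sp3
C4: sp ✓
C5: sp ✓
C6: sp3
C7: sp3
C8: sp2
C4, C5 → 2 sp carbons.

2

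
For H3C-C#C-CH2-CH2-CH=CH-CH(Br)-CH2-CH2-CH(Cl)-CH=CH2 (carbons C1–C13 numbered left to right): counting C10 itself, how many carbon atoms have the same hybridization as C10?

7

C10 is sp3 (only σ bonds).
C1: sp3 ✓
C2: sp
C3: sp
C4: sp3 ✓
C5: sp3 ✓
C6: sp2
C7: sp2
C8: sp3 ✓
C9: sp3 ✓
C10: sp3 ✓
C11: sp3 ✓
C12: sp2
C13: sp2
7 carbons are sp3.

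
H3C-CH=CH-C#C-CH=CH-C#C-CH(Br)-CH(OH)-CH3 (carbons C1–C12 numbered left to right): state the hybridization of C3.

sp2

C3 carries 3 σ bonds, plus one π bond, giving a steric number of 3, so it is sp2.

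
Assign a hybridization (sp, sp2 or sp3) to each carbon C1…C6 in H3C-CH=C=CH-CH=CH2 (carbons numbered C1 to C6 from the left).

C1 sp3, C2 sp2, C3 sp, C4 sp2, C5 sp2, C6 sp2

C1 — 4 σ bonds. Steric number 4, so sp3.
C2: 3 σ bonds, plus one π bond; 3 regions of electron density → sp2.
C3: 2 σ bonds, plus two π bonds — 2 electron domains, sp.
C4 carries 3 σ bonds, plus one π bond, giving a steric number of 3, so it is sp2.
C5: 3 σ bonds, plus one π bond; 3 regions of electron density → sp2.
C6: 3 σ bonds, plus one π bond; 3 regions of electron density → sp2.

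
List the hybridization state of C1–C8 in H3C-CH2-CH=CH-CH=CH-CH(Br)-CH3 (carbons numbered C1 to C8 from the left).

C1 has 4 σ bonds: steric number 4 → sp3.
C2 — 4 σ bonds. Steric number 4, so sp3.
C3 (3 σ bonds, plus one π bond) has steric number 3: sp2.
C4 (3 σ bonds, plus one π bond) has steric number 3: sp2.
C5 (3 σ bonds, plus one π bond) has steric number 3: sp2.
C6: 3 σ bonds, plus one π bond — 3 electron domains, sp2.
C7 is sp3: 4 σ bonds, 4 electron-density regions.
C8: 4 σ bonds; 4 regions of electron density → sp3.

C1 sp3, C2 sp3, C3 sp2, C4 sp2, C5 sp2, C6 sp2, C7 sp3, C8 sp3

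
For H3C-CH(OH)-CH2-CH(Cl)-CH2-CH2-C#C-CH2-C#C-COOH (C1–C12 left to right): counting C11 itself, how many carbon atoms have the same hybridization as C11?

4

C11 is sp (two π bonds).
C1: sp3
C2: sp3
C3: sp3
C4: sp3
C5: sp3
C6: sp3
C7: sp ✓
C8: sp ✓
C9: sp3
C10: sp ✓
C11: sp ✓
C12: sp2
4 carbons are sp.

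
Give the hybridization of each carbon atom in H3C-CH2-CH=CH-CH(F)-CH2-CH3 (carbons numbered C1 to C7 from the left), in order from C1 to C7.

C1 sp3, C2 sp3, C3 sp2, C4 sp2, C5 sp3, C6 sp3, C7 sp3

C1 (4 σ bonds) has steric number 4: sp3.
C2 — 4 σ bonds. Steric number 4, so sp3.
C3 has 3 σ bonds, plus one π bond: steric number 3 → sp2.
C4 is sp2: 3 σ bonds, plus one π bond, 3 electron-density regions.
C5: 4 σ bonds — 4 electron domains, sp3.
C6 carries 4 σ bonds, giving a steric number of 4, so it is sp3.
C7 — 4 σ bonds. Steric number 4, so sp3.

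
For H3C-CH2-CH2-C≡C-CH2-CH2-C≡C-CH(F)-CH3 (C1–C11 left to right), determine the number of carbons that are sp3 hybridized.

C1: sp3 ✓
C2: sp3 ✓
C3: sp3 ✓
C4: sp
C5: sp
C6: sp3 ✓
C7: sp3 ✓
C8: sp
C9: sp
C10: sp3 ✓
C11: sp3 ✓
C1, C2, C3, C6, C7, C10, C11 → 7 sp3 carbons.

7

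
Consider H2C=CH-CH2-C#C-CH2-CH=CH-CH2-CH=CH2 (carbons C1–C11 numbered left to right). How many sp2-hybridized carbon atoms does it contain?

6

C1: sp2 ✓
C2: sp2 ✓
C3: sp3
C4: sp
C5: sp
C6: sp3
C7: sp2 ✓
C8: sp2 ✓
C9: sp3
C10: sp2 ✓
C11: sp2 ✓
C1, C2, C7, C8, C10, C11 → 6 sp2 carbons.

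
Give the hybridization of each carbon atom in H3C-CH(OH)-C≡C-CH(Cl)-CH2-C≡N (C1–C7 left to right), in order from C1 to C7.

C1 has 4 σ bonds: steric number 4 → sp3.
C2 — 4 σ bonds. Steric number 4, so sp3.
C3: 2 σ bonds, plus two π bonds; 2 regions of electron density → sp.
C4 — 2 σ bonds, plus two π bonds. Steric number 2, so sp.
C5: 4 σ bonds — 4 electron domains, sp3.
C6 — 4 σ bonds. Steric number 4, so sp3.
C7 — 2 σ bonds, plus two π bonds. Steric number 2, so sp.

C1 sp3, C2 sp3, C3 sp, C4 sp, C5 sp3, C6 sp3, C7 sp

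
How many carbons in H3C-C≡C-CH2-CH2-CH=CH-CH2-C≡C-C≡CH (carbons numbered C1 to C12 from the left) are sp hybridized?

6

C1: sp3
C2: sp ✓
C3: sp ✓
C4: sp3
C5: sp3
C6: sp2
C7: sp2
C8: sp3
C9: sp ✓
C10: sp ✓
C11: sp ✓
C12: sp ✓
C2, C3, C9, C10, C11, C12 → 6 sp carbons.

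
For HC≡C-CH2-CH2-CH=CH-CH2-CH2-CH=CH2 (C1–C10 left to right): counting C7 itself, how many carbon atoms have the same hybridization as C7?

4

C7 is sp3 (only σ bonds).
C1: sp
C2: sp
C3: sp3 ✓
C4: sp3 ✓
C5: sp2
C6: sp2
C7: sp3 ✓
C8: sp3 ✓
C9: sp2
C10: sp2
4 carbons are sp3.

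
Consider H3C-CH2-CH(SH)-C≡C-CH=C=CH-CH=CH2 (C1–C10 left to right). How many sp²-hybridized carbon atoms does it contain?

4

C1: sp3
C2: sp3
C3: sp3
C4: sp
C5: sp
C6: sp2 ✓
C7: sp
C8: sp2 ✓
C9: sp2 ✓
C10: sp2 ✓
C6, C8, C9, C10 → 4 sp2 carbons.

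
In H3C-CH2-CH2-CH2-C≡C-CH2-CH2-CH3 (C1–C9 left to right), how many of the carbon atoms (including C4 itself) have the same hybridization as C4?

C4 is sp3 (only σ bonds).
C1: sp3 ✓
C2: sp3 ✓
C3: sp3 ✓
C4: sp3 ✓
C5: sp
C6: sp
C7: sp3 ✓
C8: sp3 ✓
C9: sp3 ✓
7 carbons are sp3.

7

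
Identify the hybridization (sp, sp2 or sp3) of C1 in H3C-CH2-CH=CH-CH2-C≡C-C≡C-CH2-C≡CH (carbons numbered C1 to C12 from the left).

C1 is sp3: 4 σ bonds, 4 electron-density regions.

sp^3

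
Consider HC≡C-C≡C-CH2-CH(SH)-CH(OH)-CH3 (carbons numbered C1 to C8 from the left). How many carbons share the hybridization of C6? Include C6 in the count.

C6 is sp3 (only σ bonds).
C1: sp
C2: sp
C3: sp
C4: sp
C5: sp3 ✓
C6: sp3 ✓
C7: sp3 ✓
C8: sp3 ✓
4 carbons are sp3.

4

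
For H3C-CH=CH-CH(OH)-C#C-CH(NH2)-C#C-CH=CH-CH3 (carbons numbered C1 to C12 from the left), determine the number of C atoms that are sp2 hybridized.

C1: sp3
C2: sp2 ✓
C3: sp2 ✓
C4: sp3
C5: sp
C6: sp
C7: sp3
C8: sp
C9: sp
C10: sp2 ✓
C11: sp2 ✓
C12: sp3
C2, C3, C10, C11 → 4 sp2 carbons.

4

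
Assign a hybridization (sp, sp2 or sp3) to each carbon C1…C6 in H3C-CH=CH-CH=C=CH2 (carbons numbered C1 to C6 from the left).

C1 sp3, C2 sp2, C3 sp2, C4 sp2, C5 sp, C6 sp2

C1: 4 σ bonds — 4 electron domains, sp3.
C2: 3 σ bonds, plus one π bond; 3 regions of electron density → sp2.
C3: 3 σ bonds, plus one π bond — 3 electron domains, sp2.
C4 is sp2: 3 σ bonds, plus one π bond, 3 electron-density regions.
C5: 2 σ bonds, plus two π bonds — 2 electron domains, sp.
C6 (3 σ bonds, plus one π bond) has steric number 3: sp2.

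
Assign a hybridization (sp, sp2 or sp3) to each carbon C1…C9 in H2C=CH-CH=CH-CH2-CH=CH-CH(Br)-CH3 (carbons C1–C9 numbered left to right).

C1 (3 σ bonds, plus one π bond) has steric number 3: sp2.
C2 is sp2: 3 σ bonds, plus one π bond, 3 electron-density regions.
C3 (3 σ bonds, plus one π bond) has steric number 3: sp2.
C4 is sp2: 3 σ bonds, plus one π bond, 3 electron-density regions.
C5 (4 σ bonds) has steric number 4: sp3.
C6: 3 σ bonds, plus one π bond — 3 electron domains, sp2.
C7: 3 σ bonds, plus one π bond; 3 regions of electron density → sp2.
C8 carries 4 σ bonds, giving a steric number of 4, so it is sp3.
C9 is sp3: 4 σ bonds, 4 electron-density regions.

C1 sp2, C2 sp2, C3 sp2, C4 sp2, C5 sp3, C6 sp2, C7 sp2, C8 sp3, C9 sp3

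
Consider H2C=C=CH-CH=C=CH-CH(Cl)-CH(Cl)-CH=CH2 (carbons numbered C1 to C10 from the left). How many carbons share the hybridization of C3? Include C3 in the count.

C3 is sp2 (one π bond).
C1: sp2 ✓
C2: sp
C3: sp2 ✓
C4: sp2 ✓
C5: sp
C6: sp2 ✓
C7: sp3
C8: sp3
C9: sp2 ✓
C10: sp2 ✓
6 carbons are sp2.

6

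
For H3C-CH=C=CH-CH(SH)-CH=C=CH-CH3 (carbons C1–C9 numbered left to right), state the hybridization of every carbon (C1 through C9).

C1 has 4 σ bonds: steric number 4 → sp3.
C2 carries 3 σ bonds, plus one π bond, giving a steric number of 3, so it is sp2.
C3 (2 σ bonds, plus two π bonds) has steric number 2: sp.
C4: 3 σ bonds, plus one π bond — 3 electron domains, sp2.
C5 — 4 σ bonds. Steric number 4, so sp3.
C6 — 3 σ bonds, plus one π bond. Steric number 3, so sp2.
C7: 2 σ bonds, plus two π bonds; 2 regions of electron density → sp.
C8 has 3 σ bonds, plus one π bond: steric number 3 → sp2.
C9 (4 σ bonds) has steric number 4: sp3.

C1 sp3, C2 sp2, C3 sp, C4 sp2, C5 sp3, C6 sp2, C7 sp, C8 sp2, C9 sp3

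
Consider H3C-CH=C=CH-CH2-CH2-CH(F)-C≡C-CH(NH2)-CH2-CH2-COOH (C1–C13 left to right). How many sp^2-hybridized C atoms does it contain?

3

C1: sp3
C2: sp2 ✓
C3: sp
C4: sp2 ✓
C5: sp3
C6: sp3
C7: sp3
C8: sp
C9: sp
C10: sp3
C11: sp3
C12: sp3
C13: sp2 ✓
C2, C4, C13 → 3 sp2 carbons.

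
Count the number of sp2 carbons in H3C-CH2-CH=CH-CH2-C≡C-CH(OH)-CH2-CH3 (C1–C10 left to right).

2

C1: sp3
C2: sp3
C3: sp2 ✓
C4: sp2 ✓
C5: sp3
C6: sp
C7: sp
C8: sp3
C9: sp3
C10: sp3
C3, C4 → 2 sp2 carbons.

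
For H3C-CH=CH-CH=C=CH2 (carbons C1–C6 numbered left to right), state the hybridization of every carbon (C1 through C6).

C1: 4 σ bonds — 4 electron domains, sp3.
C2: 3 σ bonds, plus one π bond — 3 electron domains, sp2.
C3 — 3 σ bonds, plus one π bond. Steric number 3, so sp2.
C4 (3 σ bonds, plus one π bond) has steric number 3: sp2.
C5: 2 σ bonds, plus two π bonds — 2 electron domains, sp.
C6 (3 σ bonds, plus one π bond) has steric number 3: sp2.

C1 sp3, C2 sp2, C3 sp2, C4 sp2, C5 sp, C6 sp2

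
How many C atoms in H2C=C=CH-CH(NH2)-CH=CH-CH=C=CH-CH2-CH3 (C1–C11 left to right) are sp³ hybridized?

C1: sp2
C2: sp
C3: sp2
C4: sp3 ✓
C5: sp2
C6: sp2
C7: sp2
C8: sp
C9: sp2
C10: sp3 ✓
C11: sp3 ✓
C4, C10, C11 → 3 sp3 carbons.

3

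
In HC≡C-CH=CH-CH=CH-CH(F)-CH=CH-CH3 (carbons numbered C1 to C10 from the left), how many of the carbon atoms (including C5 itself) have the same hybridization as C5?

6

C5 is sp2 (one π bond).
C1: sp
C2: sp
C3: sp2 ✓
C4: sp2 ✓
C5: sp2 ✓
C6: sp2 ✓
C7: sp3
C8: sp2 ✓
C9: sp2 ✓
C10: sp3
6 carbons are sp2.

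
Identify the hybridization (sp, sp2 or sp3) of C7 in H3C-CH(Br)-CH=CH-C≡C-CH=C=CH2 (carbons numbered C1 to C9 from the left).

sp^2

C7 has 3 σ bonds, plus one π bond: steric number 3 → sp2.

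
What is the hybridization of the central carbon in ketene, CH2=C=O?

sp

The central carbon: 2 σ bonds, plus two π bonds; 2 regions of electron density → sp.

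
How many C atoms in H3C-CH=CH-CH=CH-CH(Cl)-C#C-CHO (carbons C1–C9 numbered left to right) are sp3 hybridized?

2

C1: sp3 ✓
C2: sp2
C3: sp2
C4: sp2
C5: sp2
C6: sp3 ✓
C7: sp
C8: sp
C9: sp2
C1, C6 → 2 sp3 carbons.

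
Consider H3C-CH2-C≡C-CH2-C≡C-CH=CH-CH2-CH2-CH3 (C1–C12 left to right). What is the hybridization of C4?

sp

C4 (2 σ bonds, plus two π bonds) has steric number 2: sp.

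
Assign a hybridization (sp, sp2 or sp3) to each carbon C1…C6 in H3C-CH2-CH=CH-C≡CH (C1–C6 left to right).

C1 — 4 σ bonds. Steric number 4, so sp3.
C2 (4 σ bonds) has steric number 4: sp3.
C3: 3 σ bonds, plus one π bond — 3 electron domains, sp2.
C4 is sp2: 3 σ bonds, plus one π bond, 3 electron-density regions.
C5 (2 σ bonds, plus two π bonds) has steric number 2: sp.
C6: 2 σ bonds, plus two π bonds — 2 electron domains, sp.

C1 sp3, C2 sp3, C3 sp2, C4 sp2, C5 sp, C6 sp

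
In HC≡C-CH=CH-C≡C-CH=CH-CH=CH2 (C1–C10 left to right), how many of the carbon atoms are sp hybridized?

C1: sp ✓
C2: sp ✓
C3: sp2
C4: sp2
C5: sp ✓
C6: sp ✓
C7: sp2
C8: sp2
C9: sp2
C10: sp2
C1, C2, C5, C6 → 4 sp carbons.

4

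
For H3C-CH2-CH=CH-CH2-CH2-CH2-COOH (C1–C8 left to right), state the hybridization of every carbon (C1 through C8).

C1 sp3, C2 sp3, C3 sp2, C4 sp2, C5 sp3, C6 sp3, C7 sp3, C8 sp2

C1 is sp3: 4 σ bonds, 4 electron-density regions.
C2 — 4 σ bonds. Steric number 4, so sp3.
C3 (3 σ bonds, plus one π bond) has steric number 3: sp2.
C4 has 3 σ bonds, plus one π bond: steric number 3 → sp2.
C5 — 4 σ bonds. Steric number 4, so sp3.
C6: 4 σ bonds; 4 regions of electron density → sp3.
C7: 4 σ bonds — 4 electron domains, sp3.
C8 carries 3 σ bonds, plus one π bond, giving a steric number of 3, so it is sp2.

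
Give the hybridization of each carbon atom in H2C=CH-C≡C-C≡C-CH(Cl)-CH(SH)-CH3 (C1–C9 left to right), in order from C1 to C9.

C1 (3 σ bonds, plus one π bond) has steric number 3: sp2.
C2 carries 3 σ bonds, plus one π bond, giving a steric number of 3, so it is sp2.
C3 is sp: 2 σ bonds, plus two π bonds, 2 electron-density regions.
C4 carries 2 σ bonds, plus two π bonds, giving a steric number of 2, so it is sp.
C5 — 2 σ bonds, plus two π bonds. Steric number 2, so sp.
C6 is sp: 2 σ bonds, plus two π bonds, 2 electron-density regions.
C7: 4 σ bonds; 4 regions of electron density → sp3.
C8 has 4 σ bonds: steric number 4 → sp3.
C9 is sp3: 4 σ bonds, 4 electron-density regions.

C1 sp2, C2 sp2, C3 sp, C4 sp, C5 sp, C6 sp, C7 sp3, C8 sp3, C9 sp3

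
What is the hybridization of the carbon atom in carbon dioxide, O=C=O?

Two σ bonds, two π bonds → steric number 2 → sp.

sp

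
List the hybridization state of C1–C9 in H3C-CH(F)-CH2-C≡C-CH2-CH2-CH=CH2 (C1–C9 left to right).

C1 has 4 σ bonds: steric number 4 → sp3.
C2: 4 σ bonds; 4 regions of electron density → sp3.
C3 (4 σ bonds) has steric number 4: sp3.
C4 carries 2 σ bonds, plus two π bonds, giving a steric number of 2, so it is sp.
C5 — 2 σ bonds, plus two π bonds. Steric number 2, so sp.
C6: 4 σ bonds; 4 regions of electron density → sp3.
C7 carries 4 σ bonds, giving a steric number of 4, so it is sp3.
C8 has 3 σ bonds, plus one π bond: steric number 3 → sp2.
C9 (3 σ bonds, plus one π bond) has steric number 3: sp2.

C1 sp3, C2 sp3, C3 sp3, C4 sp, C5 sp, C6 sp3, C7 sp3, C8 sp2, C9 sp2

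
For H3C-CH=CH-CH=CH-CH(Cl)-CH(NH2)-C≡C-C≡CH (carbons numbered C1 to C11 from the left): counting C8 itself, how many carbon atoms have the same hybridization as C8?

4

C8 is sp (two π bonds).
C1: sp3
C2: sp2
C3: sp2
C4: sp2
C5: sp2
C6: sp3
C7: sp3
C8: sp ✓
C9: sp ✓
C10: sp ✓
C11: sp ✓
4 carbons are sp.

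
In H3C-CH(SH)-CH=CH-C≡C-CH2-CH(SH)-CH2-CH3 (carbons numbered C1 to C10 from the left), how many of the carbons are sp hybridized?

C1: sp3
C2: sp3
C3: sp2
C4: sp2
C5: sp ✓
C6: sp ✓
C7: sp3
C8: sp3
C9: sp3
C10: sp3
C5, C6 → 2 sp carbons.

2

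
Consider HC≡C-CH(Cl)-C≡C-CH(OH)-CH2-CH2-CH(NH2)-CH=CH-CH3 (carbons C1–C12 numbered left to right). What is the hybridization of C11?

C11 carries 3 σ bonds, plus one π bond, giving a steric number of 3, so it is sp2.

sp^2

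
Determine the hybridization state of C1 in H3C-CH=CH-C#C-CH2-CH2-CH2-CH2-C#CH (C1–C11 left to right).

C1 — 4 σ bonds. Steric number 4, so sp3.

sp^3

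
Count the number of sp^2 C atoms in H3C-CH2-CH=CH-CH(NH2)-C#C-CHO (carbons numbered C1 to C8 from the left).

3

C1: sp3
C2: sp3
C3: sp2 ✓
C4: sp2 ✓
C5: sp3
C6: sp
C7: sp
C8: sp2 ✓
C3, C4, C8 → 3 sp2 carbons.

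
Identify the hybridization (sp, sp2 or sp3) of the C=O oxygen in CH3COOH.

The C=O oxygen is sp2: 1 σ bond and 2 lone pairs, plus one π bond, 3 electron-density regions.

sp²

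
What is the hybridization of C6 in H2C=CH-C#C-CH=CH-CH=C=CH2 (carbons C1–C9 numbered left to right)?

C6 is sp2: 3 σ bonds, plus one π bond, 3 electron-density regions.

sp²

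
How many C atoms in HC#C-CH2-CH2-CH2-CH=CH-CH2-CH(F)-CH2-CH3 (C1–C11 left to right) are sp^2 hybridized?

C1: sp
C2: sp
C3: sp3
C4: sp3
C5: sp3
C6: sp2 ✓
C7: sp2 ✓
C8: sp3
C9: sp3
C10: sp3
C11: sp3
C6, C7 → 2 sp2 carbons.

2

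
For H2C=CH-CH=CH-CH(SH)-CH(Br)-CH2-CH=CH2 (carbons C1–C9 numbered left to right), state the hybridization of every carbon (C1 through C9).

C1 sp2, C2 sp2, C3 sp2, C4 sp2, C5 sp3, C6 sp3, C7 sp3, C8 sp2, C9 sp2

C1: 3 σ bonds, plus one π bond; 3 regions of electron density → sp2.
C2 has 3 σ bonds, plus one π bond: steric number 3 → sp2.
C3: 3 σ bonds, plus one π bond; 3 regions of electron density → sp2.
C4 is sp2: 3 σ bonds, plus one π bond, 3 electron-density regions.
C5 (4 σ bonds) has steric number 4: sp3.
C6: 4 σ bonds; 4 regions of electron density → sp3.
C7 has 4 σ bonds: steric number 4 → sp3.
C8: 3 σ bonds, plus one π bond; 3 regions of electron density → sp2.
C9 (3 σ bonds, plus one π bond) has steric number 3: sp2.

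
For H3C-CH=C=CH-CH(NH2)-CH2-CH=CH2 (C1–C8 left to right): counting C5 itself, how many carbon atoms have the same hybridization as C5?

3

C5 is sp3 (only σ bonds).
C1: sp3 ✓
C2: sp2
C3: sp
C4: sp2
C5: sp3 ✓
C6: sp3 ✓
C7: sp2
C8: sp2
3 carbons are sp3.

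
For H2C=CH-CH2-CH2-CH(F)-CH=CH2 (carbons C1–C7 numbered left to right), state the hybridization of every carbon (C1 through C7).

C1 sp2, C2 sp2, C3 sp3, C4 sp3, C5 sp3, C6 sp2, C7 sp2

C1 is sp2: 3 σ bonds, plus one π bond, 3 electron-density regions.
C2 carries 3 σ bonds, plus one π bond, giving a steric number of 3, so it is sp2.
C3: 4 σ bonds — 4 electron domains, sp3.
C4 — 4 σ bonds. Steric number 4, so sp3.
C5 is sp3: 4 σ bonds, 4 electron-density regions.
C6 has 3 σ bonds, plus one π bond: steric number 3 → sp2.
C7 has 3 σ bonds, plus one π bond: steric number 3 → sp2.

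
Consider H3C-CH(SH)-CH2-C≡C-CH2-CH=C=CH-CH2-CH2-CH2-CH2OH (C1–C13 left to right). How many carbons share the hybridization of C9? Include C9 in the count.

C9 is sp2 (one π bond).
C1: sp3
C2: sp3
C3: sp3
C4: sp
C5: sp
C6: sp3
C7: sp2 ✓
C8: sp
C9: sp2 ✓
C10: sp3
C11: sp3
C12: sp3
C13: sp3
2 carbons are sp2.

2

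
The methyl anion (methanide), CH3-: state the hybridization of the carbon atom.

Three σ bonds + one lone pair = steric number 4 → sp3, pyramidal.

sp³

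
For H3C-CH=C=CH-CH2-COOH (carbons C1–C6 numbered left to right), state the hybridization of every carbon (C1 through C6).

C1: 4 σ bonds; 4 regions of electron density → sp3.
C2 has 3 σ bonds, plus one π bond: steric number 3 → sp2.
C3: 2 σ bonds, plus two π bonds; 2 regions of electron density → sp.
C4 (3 σ bonds, plus one π bond) has steric number 3: sp2.
C5 is sp3: 4 σ bonds, 4 electron-density regions.
C6 is sp2: 3 σ bonds, plus one π bond, 3 electron-density regions.

C1 sp3, C2 sp2, C3 sp, C4 sp2, C5 sp3, C6 sp2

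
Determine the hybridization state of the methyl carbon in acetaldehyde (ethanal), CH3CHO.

The methyl carbon: 4 σ bonds; 4 regions of electron density → sp3.

sp^3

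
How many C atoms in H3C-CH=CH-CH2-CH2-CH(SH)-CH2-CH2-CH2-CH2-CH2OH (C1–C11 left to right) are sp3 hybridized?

C1: sp3 ✓
C2: sp2
C3: sp2
C4: sp3 ✓
C5: sp3 ✓
C6: sp3 ✓
C7: sp3 ✓
C8: sp3 ✓
C9: sp3 ✓
C10: sp3 ✓
C11: sp3 ✓
C1, C4, C5, C6, C7, C8, C9, C10, C11 → 9 sp3 carbons.

9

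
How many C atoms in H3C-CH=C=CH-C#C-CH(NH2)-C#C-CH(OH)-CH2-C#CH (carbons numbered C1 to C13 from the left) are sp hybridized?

C1: sp3
C2: sp2
C3: sp ✓
C4: sp2
C5: sp ✓
C6: sp ✓
C7: sp3
C8: sp ✓
C9: sp ✓
C10: sp3
C11: sp3
C12: sp ✓
C13: sp ✓
C3, C5, C6, C8, C9, C12, C13 → 7 sp carbons.

7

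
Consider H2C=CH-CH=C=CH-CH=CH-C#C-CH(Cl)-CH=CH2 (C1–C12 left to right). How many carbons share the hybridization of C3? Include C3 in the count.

8

C3 is sp2 (one π bond).
C1: sp2 ✓
C2: sp2 ✓
C3: sp2 ✓
C4: sp
C5: sp2 ✓
C6: sp2 ✓
C7: sp2 ✓
C8: sp
C9: sp
C10: sp3
C11: sp2 ✓
C12: sp2 ✓
8 carbons are sp2.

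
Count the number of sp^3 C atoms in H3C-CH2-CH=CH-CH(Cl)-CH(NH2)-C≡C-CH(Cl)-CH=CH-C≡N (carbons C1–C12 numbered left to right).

5

C1: sp3 ✓
C2: sp3 ✓
C3: sp2
C4: sp2
C5: sp3 ✓
C6: sp3 ✓
C7: sp
C8: sp
C9: sp3 ✓
C10: sp2
C11: sp2
C12: sp
C1, C2, C5, C6, C9 → 5 sp3 carbons.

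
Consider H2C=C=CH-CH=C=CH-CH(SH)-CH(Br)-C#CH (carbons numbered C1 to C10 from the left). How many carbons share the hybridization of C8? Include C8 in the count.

2

C8 is sp3 (only σ bonds).
C1: sp2
C2: sp
C3: sp2
C4: sp2
C5: sp
C6: sp2
C7: sp3 ✓
C8: sp3 ✓
C9: sp
C10: sp
2 carbons are sp3.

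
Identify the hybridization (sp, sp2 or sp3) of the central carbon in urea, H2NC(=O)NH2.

The central carbon — 3 σ bonds, plus one π bond. Steric number 3, so sp2.

sp2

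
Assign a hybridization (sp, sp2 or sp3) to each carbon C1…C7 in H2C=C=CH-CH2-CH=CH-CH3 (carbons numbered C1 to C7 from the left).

C1: 3 σ bonds, plus one π bond; 3 regions of electron density → sp2.
C2 (2 σ bonds, plus two π bonds) has steric number 2: sp.
C3 carries 3 σ bonds, plus one π bond, giving a steric number of 3, so it is sp2.
C4: 4 σ bonds; 4 regions of electron density → sp3.
C5: 3 σ bonds, plus one π bond; 3 regions of electron density → sp2.
C6: 3 σ bonds, plus one π bond; 3 regions of electron density → sp2.
C7 is sp3: 4 σ bonds, 4 electron-density regions.

C1 sp2, C2 sp, C3 sp2, C4 sp3, C5 sp2, C6 sp2, C7 sp3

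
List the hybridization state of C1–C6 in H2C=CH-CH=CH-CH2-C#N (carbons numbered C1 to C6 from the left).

C1 sp2, C2 sp2, C3 sp2, C4 sp2, C5 sp3, C6 sp

C1 has 3 σ bonds, plus one π bond: steric number 3 → sp2.
C2 is sp2: 3 σ bonds, plus one π bond, 3 electron-density regions.
C3: 3 σ bonds, plus one π bond — 3 electron domains, sp2.
C4 is sp2: 3 σ bonds, plus one π bond, 3 electron-density regions.
C5 — 4 σ bonds. Steric number 4, so sp3.
C6 — 2 σ bonds, plus two π bonds. Steric number 2, so sp.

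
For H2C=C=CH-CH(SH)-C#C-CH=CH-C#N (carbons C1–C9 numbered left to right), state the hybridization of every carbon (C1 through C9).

C1 sp2, C2 sp, C3 sp2, C4 sp3, C5 sp, C6 sp, C7 sp2, C8 sp2, C9 sp

C1: 3 σ bonds, plus one π bond — 3 electron domains, sp2.
C2 — 2 σ bonds, plus two π bonds. Steric number 2, so sp.
C3 has 3 σ bonds, plus one π bond: steric number 3 → sp2.
C4 has 4 σ bonds: steric number 4 → sp3.
C5 (2 σ bonds, plus two π bonds) has steric number 2: sp.
C6 has 2 σ bonds, plus two π bonds: steric number 2 → sp.
C7 carries 3 σ bonds, plus one π bond, giving a steric number of 3, so it is sp2.
C8 (3 σ bonds, plus one π bond) has steric number 3: sp2.
C9 is sp: 2 σ bonds, plus two π bonds, 2 electron-density regions.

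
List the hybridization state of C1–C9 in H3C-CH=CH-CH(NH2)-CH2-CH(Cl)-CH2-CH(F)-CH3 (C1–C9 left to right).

C1 (4 σ bonds) has steric number 4: sp3.
C2 has 3 σ bonds, plus one π bond: steric number 3 → sp2.
C3 (3 σ bonds, plus one π bond) has steric number 3: sp2.
C4 (4 σ bonds) has steric number 4: sp3.
C5: 4 σ bonds — 4 electron domains, sp3.
C6 is sp3: 4 σ bonds, 4 electron-density regions.
C7 has 4 σ bonds: steric number 4 → sp3.
C8: 4 σ bonds — 4 electron domains, sp3.
C9 has 4 σ bonds: steric number 4 → sp3.

C1 sp3, C2 sp2, C3 sp2, C4 sp3, C5 sp3, C6 sp3, C7 sp3, C8 sp3, C9 sp3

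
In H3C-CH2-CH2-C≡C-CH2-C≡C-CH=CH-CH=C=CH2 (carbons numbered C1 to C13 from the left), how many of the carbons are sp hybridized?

C1: sp3
C2: sp3
C3: sp3
C4: sp ✓
C5: sp ✓
C6: sp3
C7: sp ✓
C8: sp ✓
C9: sp2
C10: sp2
C11: sp2
C12: sp ✓
C13: sp2
C4, C5, C7, C8, C12 → 5 sp carbons.

5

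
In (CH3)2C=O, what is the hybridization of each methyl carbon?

Each methyl carbon (4 σ bonds) has steric number 4: sp3.

sp3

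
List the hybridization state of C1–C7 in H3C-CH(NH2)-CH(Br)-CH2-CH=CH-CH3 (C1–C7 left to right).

C1 carries 4 σ bonds, giving a steric number of 4, so it is sp3.
C2 — 4 σ bonds. Steric number 4, so sp3.
C3 (4 σ bonds) has steric number 4: sp3.
C4: 4 σ bonds; 4 regions of electron density → sp3.
C5 (3 σ bonds, plus one π bond) has steric number 3: sp2.
C6: 3 σ bonds, plus one π bond; 3 regions of electron density → sp2.
C7 is sp3: 4 σ bonds, 4 electron-density regions.

C1 sp3, C2 sp3, C3 sp3, C4 sp3, C5 sp2, C6 sp2, C7 sp3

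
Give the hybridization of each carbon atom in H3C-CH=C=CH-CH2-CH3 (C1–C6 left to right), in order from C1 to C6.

C1 sp3, C2 sp2, C3 sp, C4 sp2, C5 sp3, C6 sp3

C1 carries 4 σ bonds, giving a steric number of 4, so it is sp3.
C2 carries 3 σ bonds, plus one π bond, giving a steric number of 3, so it is sp2.
C3: 2 σ bonds, plus two π bonds — 2 electron domains, sp.
C4: 3 σ bonds, plus one π bond — 3 electron domains, sp2.
C5: 4 σ bonds — 4 electron domains, sp3.
C6 is sp3: 4 σ bonds, 4 electron-density regions.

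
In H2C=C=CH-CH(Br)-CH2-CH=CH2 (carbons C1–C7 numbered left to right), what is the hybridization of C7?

sp²

C7 (3 σ bonds, plus one π bond) has steric number 3: sp2.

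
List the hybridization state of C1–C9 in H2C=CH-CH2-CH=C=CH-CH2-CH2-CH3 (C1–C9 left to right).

C1 sp2, C2 sp2, C3 sp3, C4 sp2, C5 sp, C6 sp2, C7 sp3, C8 sp3, C9 sp3

C1 is sp2: 3 σ bonds, plus one π bond, 3 electron-density regions.
C2: 3 σ bonds, plus one π bond — 3 electron domains, sp2.
C3: 4 σ bonds — 4 electron domains, sp3.
C4 carries 3 σ bonds, plus one π bond, giving a steric number of 3, so it is sp2.
C5 carries 2 σ bonds, plus two π bonds, giving a steric number of 2, so it is sp.
C6 — 3 σ bonds, plus one π bond. Steric number 3, so sp2.
C7 has 4 σ bonds: steric number 4 → sp3.
C8 has 4 σ bonds: steric number 4 → sp3.
C9 — 4 σ bonds. Steric number 4, so sp3.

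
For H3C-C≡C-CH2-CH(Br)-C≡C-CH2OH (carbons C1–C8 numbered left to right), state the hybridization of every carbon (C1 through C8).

C1 is sp3: 4 σ bonds, 4 electron-density regions.
C2: 2 σ bonds, plus two π bonds — 2 electron domains, sp.
C3: 2 σ bonds, plus two π bonds — 2 electron domains, sp.
C4 carries 4 σ bonds, giving a steric number of 4, so it is sp3.
C5 has 4 σ bonds: steric number 4 → sp3.
C6: 2 σ bonds, plus two π bonds — 2 electron domains, sp.
C7: 2 σ bonds, plus two π bonds — 2 electron domains, sp.
C8 has 4 σ bonds: steric number 4 → sp3.

C1 sp3, C2 sp, C3 sp, C4 sp3, C5 sp3, C6 sp, C7 sp, C8 sp3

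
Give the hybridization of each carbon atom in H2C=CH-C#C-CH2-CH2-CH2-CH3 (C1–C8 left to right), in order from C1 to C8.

C1 sp2, C2 sp2, C3 sp, C4 sp, C5 sp3, C6 sp3, C7 sp3, C8 sp3

C1: 3 σ bonds, plus one π bond; 3 regions of electron density → sp2.
C2: 3 σ bonds, plus one π bond; 3 regions of electron density → sp2.
C3 (2 σ bonds, plus two π bonds) has steric number 2: sp.
C4 is sp: 2 σ bonds, plus two π bonds, 2 electron-density regions.
C5 carries 4 σ bonds, giving a steric number of 4, so it is sp3.
C6 carries 4 σ bonds, giving a steric number of 4, so it is sp3.
C7 (4 σ bonds) has steric number 4: sp3.
C8 carries 4 σ bonds, giving a steric number of 4, so it is sp3.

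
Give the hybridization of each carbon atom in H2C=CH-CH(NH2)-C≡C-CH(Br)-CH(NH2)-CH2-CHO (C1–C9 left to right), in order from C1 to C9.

C1 sp2, C2 sp2, C3 sp3, C4 sp, C5 sp, C6 sp3, C7 sp3, C8 sp3, C9 sp2

C1 carries 3 σ bonds, plus one π bond, giving a steric number of 3, so it is sp2.
C2: 3 σ bonds, plus one π bond; 3 regions of electron density → sp2.
C3 is sp3: 4 σ bonds, 4 electron-density regions.
C4 — 2 σ bonds, plus two π bonds. Steric number 2, so sp.
C5 — 2 σ bonds, plus two π bonds. Steric number 2, so sp.
C6 is sp3: 4 σ bonds, 4 electron-density regions.
C7: 4 σ bonds — 4 electron domains, sp3.
C8: 4 σ bonds; 4 regions of electron density → sp3.
C9 is sp2: 3 σ bonds, plus one π bond, 3 electron-density regions.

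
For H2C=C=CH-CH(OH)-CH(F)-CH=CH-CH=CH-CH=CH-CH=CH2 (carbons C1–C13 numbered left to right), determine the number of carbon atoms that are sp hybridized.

1

C1: sp2
C2: sp ✓
C3: sp2
C4: sp3
C5: sp3
C6: sp2
C7: sp2
C8: sp2
C9: sp2
C10: sp2
C11: sp2
C12: sp2
C13: sp2
C2 → 1 sp carbon.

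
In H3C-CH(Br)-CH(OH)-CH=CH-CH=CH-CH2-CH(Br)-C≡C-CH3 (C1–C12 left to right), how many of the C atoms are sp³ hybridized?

6

C1: sp3 ✓
C2: sp3 ✓
C3: sp3 ✓
C4: sp2
C5: sp2
C6: sp2
C7: sp2
C8: sp3 ✓
C9: sp3 ✓
C10: sp
C11: sp
C12: sp3 ✓
C1, C2, C3, C8, C9, C12 → 6 sp3 carbons.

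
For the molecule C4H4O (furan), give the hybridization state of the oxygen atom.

sp2

One O lone pair is in the aromatic π system (p orbital), the other is in an sp2 hybrid in the ring plane; O has two σ bonds + one in-plane lone pair → sp2.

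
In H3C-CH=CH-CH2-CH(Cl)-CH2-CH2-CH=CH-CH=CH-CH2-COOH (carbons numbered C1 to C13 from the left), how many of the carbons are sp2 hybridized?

7

C1: sp3
C2: sp2 ✓
C3: sp2 ✓
C4: sp3
C5: sp3
C6: sp3
C7: sp3
C8: sp2 ✓
C9: sp2 ✓
C10: sp2 ✓
C11: sp2 ✓
C12: sp3
C13: sp2 ✓
C2, C3, C8, C9, C10, C11, C13 → 7 sp2 carbons.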